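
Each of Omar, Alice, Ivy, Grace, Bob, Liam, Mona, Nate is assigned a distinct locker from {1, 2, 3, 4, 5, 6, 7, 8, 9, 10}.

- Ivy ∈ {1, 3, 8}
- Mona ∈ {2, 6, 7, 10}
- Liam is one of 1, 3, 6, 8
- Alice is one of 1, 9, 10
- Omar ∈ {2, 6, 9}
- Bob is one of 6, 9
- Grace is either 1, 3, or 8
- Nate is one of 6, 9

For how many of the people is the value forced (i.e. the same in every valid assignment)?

3

Among the 8 variables, 7 fits only Mona (and all 8 values in {1, 2, 3, 6, 7, 8, 9, 10} must be used), so Mona = 7.
The 7 still-open variables together cover exactly {1, 2, 3, 6, 8, 9, 10} — 7 values for 7 variables — and 2 appears only in Omar's list, so Omar = 2.
The 6 still-open variables draw from only 6 values {1, 3, 6, 8, 9, 10}, so each is used; only Alice can be 10, hence Alice = 10.
The 2 variables Bob and Nate are confined to {6, 9}, which locks those values in; drop them from Liam.
Determined: Omar=2, Alice=10, Mona=7. The other people each still have more than one consistent value. That makes 3.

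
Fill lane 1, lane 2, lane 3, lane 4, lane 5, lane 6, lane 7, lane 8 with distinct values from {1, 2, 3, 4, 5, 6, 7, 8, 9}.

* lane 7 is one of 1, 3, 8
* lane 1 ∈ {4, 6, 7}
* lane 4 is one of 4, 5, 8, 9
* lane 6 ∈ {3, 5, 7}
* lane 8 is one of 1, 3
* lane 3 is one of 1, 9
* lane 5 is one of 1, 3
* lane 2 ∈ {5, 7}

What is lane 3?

9

The 8 variables draw from only 8 values {1, 3, 4, 5, 6, 7, 8, 9}, so each is used; only lane 1 can be 6, hence lane 1 = 6.
The 7 still-open variables draw from only 7 values {1, 3, 4, 5, 7, 8, 9}, so each is used; only lane 4 can be 4, hence lane 4 = 4.
Among the 6 still-open variables, 8 fits only lane 7 (and all 6 values in {1, 3, 5, 7, 8, 9} must be used), so lane 7 = 8.
The 5 still-open variables draw from only 5 values {1, 3, 5, 7, 9}, so each is used; only lane 3 can be 9, hence lane 3 = 9.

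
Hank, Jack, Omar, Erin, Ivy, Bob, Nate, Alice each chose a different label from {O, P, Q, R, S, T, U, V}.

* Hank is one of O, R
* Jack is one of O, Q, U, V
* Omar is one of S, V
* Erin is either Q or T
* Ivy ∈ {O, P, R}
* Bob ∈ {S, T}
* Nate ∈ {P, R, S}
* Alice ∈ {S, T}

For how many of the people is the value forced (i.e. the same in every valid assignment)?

3

Among the 8 variables, U fits only Jack (and all 8 values in {O, P, Q, R, S, T, U, V} must be used), so Jack = U.
Among the 7 still-open variables, Q fits only Erin (and all 7 values in {O, P, Q, R, S, T, V} must be used), so Erin = Q.
The 6 still-open variables draw from only 6 values {O, P, R, S, T, V}, so each is used; only Omar can be V, hence Omar = V.
Bob and Alice share exactly the 2 values {S, T}; by pigeonhole those values go to them, so strike S, T from Nate.
Determined: Jack=U, Omar=V, Erin=Q. The other people each still have more than one consistent value. That makes 3.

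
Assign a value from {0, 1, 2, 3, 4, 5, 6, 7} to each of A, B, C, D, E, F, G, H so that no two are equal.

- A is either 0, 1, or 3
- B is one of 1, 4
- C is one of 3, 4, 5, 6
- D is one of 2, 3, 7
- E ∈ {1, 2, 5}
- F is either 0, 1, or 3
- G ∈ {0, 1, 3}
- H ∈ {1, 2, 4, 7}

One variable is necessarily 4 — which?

B

The 8 variables draw from only 8 values {0, 1, 2, 3, 4, 5, 6, 7}, so each is used; only C can be 6, hence C = 6.
The 7 still-open variables together cover exactly {0, 1, 2, 3, 4, 5, 7} — 7 values for 7 variables — and 5 appears only in E's list, so E = 5.
A, F, G share exactly the 3 values {0, 1, 3}; by pigeonhole those values go to them, so strike 0, 1, 3 from B, D, H.
So 4 goes to B.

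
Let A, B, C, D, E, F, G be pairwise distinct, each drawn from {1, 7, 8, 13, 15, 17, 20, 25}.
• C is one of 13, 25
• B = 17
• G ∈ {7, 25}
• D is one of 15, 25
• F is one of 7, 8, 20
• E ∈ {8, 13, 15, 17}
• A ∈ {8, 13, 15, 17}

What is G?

7

B's domain is down to {17}, so B = 17. Remove 17 from A, E.
The 6 still-open variables draw from only 6 values {7, 8, 13, 15, 20, 25}, so each is used; only F can be 20, hence F = 20.
Among the 5 still-open variables, 7 fits only G (and all 5 values in {7, 8, 13, 15, 25} must be used), so G = 7.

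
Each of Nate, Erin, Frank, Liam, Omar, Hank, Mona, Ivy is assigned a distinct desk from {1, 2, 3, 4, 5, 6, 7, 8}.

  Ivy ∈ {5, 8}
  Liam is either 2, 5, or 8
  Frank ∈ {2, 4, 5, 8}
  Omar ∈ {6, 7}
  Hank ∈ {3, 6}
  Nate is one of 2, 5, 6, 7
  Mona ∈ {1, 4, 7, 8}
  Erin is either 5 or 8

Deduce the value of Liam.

The 8 variables together cover exactly {1, 2, 3, 4, 5, 6, 7, 8} — 8 values for 8 variables — and 1 appears only in Mona's list, so Mona = 1.
Among the 7 still-open variables, 3 fits only Hank (and all 7 values in {2, 3, 4, 5, 6, 7, 8} must be used), so Hank = 3.
The 6 still-open variables together cover exactly {2, 4, 5, 6, 7, 8} — 6 values for 6 variables — and 4 appears only in Frank's list, so Frank = 4.
The 2 variables Erin and Ivy are confined to {5, 8}, which locks those values in; drop them from Nate, Liam.
So Liam = 2.

2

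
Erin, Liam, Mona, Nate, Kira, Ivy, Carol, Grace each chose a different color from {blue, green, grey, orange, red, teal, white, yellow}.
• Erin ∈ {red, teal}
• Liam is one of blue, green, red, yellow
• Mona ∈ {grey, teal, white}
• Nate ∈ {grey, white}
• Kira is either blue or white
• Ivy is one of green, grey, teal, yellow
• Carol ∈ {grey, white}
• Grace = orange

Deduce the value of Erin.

Grace has just one choice, so Grace = orange.
Nate and Carol between them cover only {grey, white} — a naked pair. Remove those values from Mona, Kira, Ivy.
Mona has just one choice, so Mona = teal. Remove teal from Erin, Ivy.
So Erin = red.

red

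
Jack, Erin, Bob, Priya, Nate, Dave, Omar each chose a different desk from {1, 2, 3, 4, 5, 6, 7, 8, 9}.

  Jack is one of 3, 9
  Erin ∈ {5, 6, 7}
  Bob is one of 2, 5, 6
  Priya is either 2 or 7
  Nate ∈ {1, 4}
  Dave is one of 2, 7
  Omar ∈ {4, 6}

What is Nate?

Priya and Dave share exactly the 2 values {2, 7}; by pigeonhole those values go to them, so strike 2, 7 from Erin, Bob.
The 2 variables Erin and Bob are confined to {5, 6}, which locks those values in; drop them from Omar.
Omar has just one choice, so Omar = 4. So Nate can't be 4.
So Nate = 1.

1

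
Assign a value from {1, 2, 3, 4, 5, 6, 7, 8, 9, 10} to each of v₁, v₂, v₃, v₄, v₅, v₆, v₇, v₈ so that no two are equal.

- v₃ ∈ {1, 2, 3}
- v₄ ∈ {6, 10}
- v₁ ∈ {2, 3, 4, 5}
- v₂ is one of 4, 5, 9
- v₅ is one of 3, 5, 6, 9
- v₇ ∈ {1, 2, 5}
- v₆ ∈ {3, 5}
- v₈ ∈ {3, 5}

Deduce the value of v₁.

The 8 variables draw from only 8 values {1, 2, 3, 4, 5, 6, 9, 10}, so each is used; only v₄ can be 10, hence v₄ = 10.
The 7 still-open variables draw from only 7 values {1, 2, 3, 4, 5, 6, 9}, so each is used; only v₅ can be 6, hence v₅ = 6.
The 6 still-open variables draw from only 6 values {1, 2, 3, 4, 5, 9}, so each is used; only v₂ can be 9, hence v₂ = 9.
Among the 5 still-open variables, 4 fits only v₁ (and all 5 values in {1, 2, 3, 4, 5} must be used), so v₁ = 4.

4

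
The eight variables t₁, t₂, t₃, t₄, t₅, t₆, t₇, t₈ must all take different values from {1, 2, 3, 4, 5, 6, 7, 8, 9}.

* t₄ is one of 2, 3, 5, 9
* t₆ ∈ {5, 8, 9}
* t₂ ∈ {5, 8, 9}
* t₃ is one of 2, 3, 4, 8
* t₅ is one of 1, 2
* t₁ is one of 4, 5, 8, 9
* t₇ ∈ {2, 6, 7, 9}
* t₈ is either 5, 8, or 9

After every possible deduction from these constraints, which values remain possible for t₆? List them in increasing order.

The 3 variables t₂, t₆, t₈ are confined to {5, 8, 9}, which locks those values in; drop them from t₁, t₃, t₄, t₇.
t₁ has just one choice, so t₁ = 4. Strike 4 from t₃.
The 2 variables t₃ and t₄ are confined to {2, 3}, which locks those values in; drop them from t₅, t₇.
t₅ must be 1 (only option left).
No further eliminations apply; t₆ can still be any of 5, 8, 9.

5, 8, 9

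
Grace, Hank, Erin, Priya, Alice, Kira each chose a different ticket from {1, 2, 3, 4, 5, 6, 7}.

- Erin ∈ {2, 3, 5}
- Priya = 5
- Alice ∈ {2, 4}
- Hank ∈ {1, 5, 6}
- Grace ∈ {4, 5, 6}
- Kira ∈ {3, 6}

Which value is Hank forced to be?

Priya must be 5 (only option left). So Grace, Hank, Erin can't be 5.
The 5 still-open variables draw from only 5 values {1, 2, 3, 4, 6}, so each is used; only Hank can be 1, hence Hank = 1.

1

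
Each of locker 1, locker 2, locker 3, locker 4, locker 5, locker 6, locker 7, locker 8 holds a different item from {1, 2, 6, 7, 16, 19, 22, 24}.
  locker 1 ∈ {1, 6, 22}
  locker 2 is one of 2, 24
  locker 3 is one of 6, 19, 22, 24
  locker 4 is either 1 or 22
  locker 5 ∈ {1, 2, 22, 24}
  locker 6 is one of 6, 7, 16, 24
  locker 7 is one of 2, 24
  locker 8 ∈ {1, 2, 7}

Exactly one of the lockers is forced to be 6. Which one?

locker 1

The 8 variables together cover exactly {1, 2, 6, 7, 16, 19, 22, 24} — 8 values for 8 variables — and 16 appears only in locker 6's list, so locker 6 = 16.
The 7 still-open variables together cover exactly {1, 2, 6, 7, 19, 22, 24} — 7 values for 7 variables — and 7 appears only in locker 8's list, so locker 8 = 7.
The 6 still-open variables together cover exactly {1, 2, 6, 19, 22, 24} — 6 values for 6 variables — and 19 appears only in locker 3's list, so locker 3 = 19.
The 5 still-open variables draw from only 5 values {1, 2, 6, 22, 24}, so each is used; only locker 1 can be 6, hence locker 1 = 6.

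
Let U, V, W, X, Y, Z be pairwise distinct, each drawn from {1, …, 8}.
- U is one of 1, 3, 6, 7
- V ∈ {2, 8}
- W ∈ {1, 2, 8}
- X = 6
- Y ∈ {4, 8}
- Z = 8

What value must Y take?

X must be 6 (only option left). Remove 6 from U.
Z's domain is down to {8}, so Z = 8. Remove 8 from V, W, Y.
So Y = 4.

4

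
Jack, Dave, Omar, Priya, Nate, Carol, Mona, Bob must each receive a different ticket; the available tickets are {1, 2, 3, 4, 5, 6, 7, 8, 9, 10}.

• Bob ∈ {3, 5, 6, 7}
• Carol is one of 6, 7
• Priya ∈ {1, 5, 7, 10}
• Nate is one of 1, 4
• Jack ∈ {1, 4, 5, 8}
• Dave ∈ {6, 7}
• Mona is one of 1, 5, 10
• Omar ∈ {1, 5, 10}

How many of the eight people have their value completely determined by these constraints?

The 8 variables draw from only 8 values {1, 3, 4, 5, 6, 7, 8, 10}, so each is used; only Bob can be 3, hence Bob = 3.
The 7 still-open variables together cover exactly {1, 4, 5, 6, 7, 8, 10} — 7 values for 7 variables — and 8 appears only in Jack's list, so Jack = 8.
The 6 still-open variables draw from only 6 values {1, 4, 5, 6, 7, 10}, so each is used; only Nate can be 4, hence Nate = 4.
Dave and Carol share exactly the 2 values {6, 7}; by pigeonhole those values go to them, so strike 6, 7 from Priya.
Determined: Jack=8, Nate=4, Bob=3. The other people each still have more than one consistent value. That makes 3.

3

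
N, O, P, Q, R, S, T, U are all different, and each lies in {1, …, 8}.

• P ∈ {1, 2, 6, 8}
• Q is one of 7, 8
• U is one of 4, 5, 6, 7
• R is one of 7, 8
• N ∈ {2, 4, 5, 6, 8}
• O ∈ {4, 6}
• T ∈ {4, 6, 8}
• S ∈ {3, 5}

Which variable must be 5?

U

Among the 8 variables, 1 fits only P (and all 8 values in {1, 2, 3, 4, 5, 6, 7, 8} must be used), so P = 1.
The 7 still-open variables together cover exactly {2, 3, 4, 5, 6, 7, 8} — 7 values for 7 variables — and 2 appears only in N's list, so N = 2.
The 6 still-open variables draw from only 6 values {3, 4, 5, 6, 7, 8}, so each is used; only S can be 3, hence S = 3.
Among the 5 still-open variables, 5 fits only U (and all 5 values in {4, 5, 6, 7, 8} must be used), so U = 5.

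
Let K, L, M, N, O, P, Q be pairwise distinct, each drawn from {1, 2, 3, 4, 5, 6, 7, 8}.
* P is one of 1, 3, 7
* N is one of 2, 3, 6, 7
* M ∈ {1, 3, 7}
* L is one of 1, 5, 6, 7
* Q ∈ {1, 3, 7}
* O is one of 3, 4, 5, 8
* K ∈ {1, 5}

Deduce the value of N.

M, P, Q share exactly the 3 values {1, 3, 7}; by pigeonhole those values go to them, so strike 1, 3, 7 from K, L, N, O.
K's domain is down to {5}, so K = 5. Strike 5 from L, O.
L has just one choice, so L = 6. Eliminate 6 elsewhere: N.
So N = 2.

2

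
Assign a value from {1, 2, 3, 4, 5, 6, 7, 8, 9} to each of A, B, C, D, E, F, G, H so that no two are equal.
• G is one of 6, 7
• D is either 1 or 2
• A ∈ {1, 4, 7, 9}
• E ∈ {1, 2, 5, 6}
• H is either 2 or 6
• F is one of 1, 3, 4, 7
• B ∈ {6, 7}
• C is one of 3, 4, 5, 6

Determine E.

5

The 8 variables draw from only 8 values {1, 2, 3, 4, 5, 6, 7, 9}, so each is used; only A can be 9, hence A = 9.
The 2 variables B and G are confined to {6, 7}, which locks those values in; drop them from C, E, F, H.
That leaves H = 2. Eliminate 2 elsewhere: D, E.
D has just one choice, so D = 1. Strike 1 from E, F.
So E = 5.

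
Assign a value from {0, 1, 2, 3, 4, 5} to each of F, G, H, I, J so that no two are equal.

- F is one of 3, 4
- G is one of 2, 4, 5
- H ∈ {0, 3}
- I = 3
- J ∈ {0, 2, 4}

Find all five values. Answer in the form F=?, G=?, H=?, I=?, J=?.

I must be 3 (only option left). Remove 3 from F, H.
F has just one choice, so F = 4. Remove 4 from G, J.
That leaves H = 0. Strike 0 from J.
J has just one choice, so J = 2. Strike 2 from G.
That leaves G = 5.

F=4, G=5, H=0, I=3, J=2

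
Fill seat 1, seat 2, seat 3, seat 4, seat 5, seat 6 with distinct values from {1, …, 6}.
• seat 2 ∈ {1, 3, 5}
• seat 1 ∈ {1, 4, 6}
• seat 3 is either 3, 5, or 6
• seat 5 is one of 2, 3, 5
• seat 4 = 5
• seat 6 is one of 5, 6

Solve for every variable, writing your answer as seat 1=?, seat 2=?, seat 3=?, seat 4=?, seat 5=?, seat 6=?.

seat 4's domain is down to {5}, so seat 4 = 5. Strike 5 from seat 2, seat 3, seat 5, seat 6.
seat 6's domain is down to {6}, so seat 6 = 6. Remove 6 from seat 1, seat 3.
seat 3 has just one choice, so seat 3 = 3. Remove 3 from seat 2, seat 5.
seat 5 has just one choice, so seat 5 = 2.
seat 2's domain is down to {1}, so seat 2 = 1. So seat 1 can't be 1.
seat 1 must be 4 (only option left).

seat 1=4, seat 2=1, seat 3=3, seat 4=5, seat 5=2, seat 6=6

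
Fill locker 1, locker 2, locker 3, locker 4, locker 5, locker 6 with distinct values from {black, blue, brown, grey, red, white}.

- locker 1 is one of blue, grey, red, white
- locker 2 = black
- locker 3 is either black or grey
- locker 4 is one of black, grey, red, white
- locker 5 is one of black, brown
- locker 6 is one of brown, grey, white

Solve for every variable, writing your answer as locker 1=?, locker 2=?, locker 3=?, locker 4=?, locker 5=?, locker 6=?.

locker 1=blue, locker 2=black, locker 3=grey, locker 4=red, locker 5=brown, locker 6=white

locker 2's domain is down to {black}, so locker 2 = black. Eliminate black elsewhere: locker 3, locker 4, locker 5.
locker 3 must be grey (only option left). Remove grey from locker 1, locker 4, locker 6.
locker 5's domain is down to {brown}, so locker 5 = brown. So locker 6 can't be brown.
That leaves locker 6 = white. Strike white from locker 1, locker 4.
locker 4's domain is down to {red}, so locker 4 = red. Remove red from locker 1.
That leaves locker 1 = blue.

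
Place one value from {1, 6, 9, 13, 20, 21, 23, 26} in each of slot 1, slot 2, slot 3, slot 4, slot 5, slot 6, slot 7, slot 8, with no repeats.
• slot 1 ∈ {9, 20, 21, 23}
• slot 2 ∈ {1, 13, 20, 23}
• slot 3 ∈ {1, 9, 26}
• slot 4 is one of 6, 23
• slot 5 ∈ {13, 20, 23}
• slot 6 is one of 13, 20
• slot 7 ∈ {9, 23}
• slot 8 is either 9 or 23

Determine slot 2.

1

Among the 8 variables, 6 fits only slot 4 (and all 8 values in {1, 6, 9, 13, 20, 21, 23, 26} must be used), so slot 4 = 6.
The 7 still-open variables together cover exactly {1, 9, 13, 20, 21, 23, 26} — 7 values for 7 variables — and 21 appears only in slot 1's list, so slot 1 = 21.
The 6 still-open variables draw from only 6 values {1, 9, 13, 20, 23, 26}, so each is used; only slot 3 can be 26, hence slot 3 = 26.
Among the 5 still-open variables, 1 fits only slot 2 (and all 5 values in {1, 9, 13, 20, 23} must be used), so slot 2 = 1.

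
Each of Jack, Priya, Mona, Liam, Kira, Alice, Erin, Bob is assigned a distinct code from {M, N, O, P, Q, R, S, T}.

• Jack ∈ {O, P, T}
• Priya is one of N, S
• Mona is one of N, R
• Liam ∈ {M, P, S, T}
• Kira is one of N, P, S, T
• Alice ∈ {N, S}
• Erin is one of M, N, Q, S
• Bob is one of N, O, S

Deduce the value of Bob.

The 8 variables together cover exactly {M, N, O, P, Q, R, S, T} — 8 values for 8 variables — and Q appears only in Erin's list, so Erin = Q.
Among the 7 still-open variables, M fits only Liam (and all 7 values in {M, N, O, P, R, S, T} must be used), so Liam = M.
The 6 still-open variables together cover exactly {N, O, P, R, S, T} — 6 values for 6 variables — and R appears only in Mona's list, so Mona = R.
Priya and Alice between them cover only {N, S} — a naked pair. Remove those values from Kira, Bob.
So Bob = O.

O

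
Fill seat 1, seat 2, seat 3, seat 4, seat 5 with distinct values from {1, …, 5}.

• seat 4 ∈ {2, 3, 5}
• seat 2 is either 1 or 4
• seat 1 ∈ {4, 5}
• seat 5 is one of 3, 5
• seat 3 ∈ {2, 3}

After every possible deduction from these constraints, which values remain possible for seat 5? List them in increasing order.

The 5 variables draw from only 5 values {1, 2, 3, 4, 5}, so each is used; only seat 2 can be 1, hence seat 2 = 1.
The 4 still-open variables draw from only 4 values {2, 3, 4, 5}, so each is used; only seat 1 can be 4, hence seat 1 = 4.
No further eliminations apply; seat 5 can still be any of 3, 5.

3, 5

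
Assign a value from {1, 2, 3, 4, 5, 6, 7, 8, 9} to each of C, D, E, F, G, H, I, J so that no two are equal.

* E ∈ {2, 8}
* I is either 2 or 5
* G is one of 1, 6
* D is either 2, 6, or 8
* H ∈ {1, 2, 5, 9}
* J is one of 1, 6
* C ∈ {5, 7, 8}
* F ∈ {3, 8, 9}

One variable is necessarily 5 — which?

Among the 8 variables, 3 fits only F (and all 8 values in {1, 2, 3, 5, 6, 7, 8, 9} must be used), so F = 3.
Among the 7 still-open variables, 7 fits only C (and all 7 values in {1, 2, 5, 6, 7, 8, 9} must be used), so C = 7.
The 6 still-open variables draw from only 6 values {1, 2, 5, 6, 8, 9}, so each is used; only H can be 9, hence H = 9.
The 5 still-open variables together cover exactly {1, 2, 5, 6, 8} — 5 values for 5 variables — and 5 appears only in I's list, so I = 5.

I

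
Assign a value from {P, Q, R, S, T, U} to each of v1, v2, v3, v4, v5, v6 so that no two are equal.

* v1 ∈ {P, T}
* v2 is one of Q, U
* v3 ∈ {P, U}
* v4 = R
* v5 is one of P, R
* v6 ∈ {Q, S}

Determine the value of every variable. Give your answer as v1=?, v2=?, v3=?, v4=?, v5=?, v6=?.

v1=T, v2=Q, v3=U, v4=R, v5=P, v6=S

v4 must be R (only option left). So v5 can't be R.
v5 has just one choice, so v5 = P. So v1, v3 can't be P.
v1 must be T (only option left).
That leaves v3 = U. Eliminate U elsewhere: v2.
v2 has just one choice, so v2 = Q. Remove Q from v6.
That leaves v6 = S.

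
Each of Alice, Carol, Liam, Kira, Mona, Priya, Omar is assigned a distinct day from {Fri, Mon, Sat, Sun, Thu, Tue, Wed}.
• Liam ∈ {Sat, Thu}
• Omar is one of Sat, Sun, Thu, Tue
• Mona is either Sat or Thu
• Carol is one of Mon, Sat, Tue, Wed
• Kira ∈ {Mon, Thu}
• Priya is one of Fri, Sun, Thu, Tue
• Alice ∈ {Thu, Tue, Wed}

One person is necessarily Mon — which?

Among the 7 variables, Fri fits only Priya (and all 7 values in {Fri, Mon, Sat, Sun, Thu, Tue, Wed} must be used), so Priya = Fri.
The 6 still-open variables together cover exactly {Mon, Sat, Sun, Thu, Tue, Wed} — 6 values for 6 variables — and Sun appears only in Omar's list, so Omar = Sun.
The 2 variables Liam and Mona are confined to {Sat, Thu}, which locks those values in; drop them from Alice, Carol, Kira.
So Mon goes to Kira.

Kira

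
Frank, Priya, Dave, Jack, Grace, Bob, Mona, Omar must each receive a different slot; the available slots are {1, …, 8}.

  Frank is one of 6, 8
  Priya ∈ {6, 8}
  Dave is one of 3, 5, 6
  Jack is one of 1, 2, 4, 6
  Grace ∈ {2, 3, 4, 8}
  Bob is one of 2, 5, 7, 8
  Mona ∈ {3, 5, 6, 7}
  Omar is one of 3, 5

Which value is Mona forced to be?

7

The 8 variables together cover exactly {1, 2, 3, 4, 5, 6, 7, 8} — 8 values for 8 variables — and 1 appears only in Jack's list, so Jack = 1.
The 7 still-open variables together cover exactly {2, 3, 4, 5, 6, 7, 8} — 7 values for 7 variables — and 4 appears only in Grace's list, so Grace = 4.
Among the 6 still-open variables, 2 fits only Bob (and all 6 values in {2, 3, 5, 6, 7, 8} must be used), so Bob = 2.
The 5 still-open variables draw from only 5 values {3, 5, 6, 7, 8}, so each is used; only Mona can be 7, hence Mona = 7.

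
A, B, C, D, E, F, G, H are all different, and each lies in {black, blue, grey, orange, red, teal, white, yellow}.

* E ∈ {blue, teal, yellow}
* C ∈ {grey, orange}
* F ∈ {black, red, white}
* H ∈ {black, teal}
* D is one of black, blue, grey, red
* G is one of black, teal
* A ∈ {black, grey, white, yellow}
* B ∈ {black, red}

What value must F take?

Among the 8 variables, orange fits only C (and all 8 values in {black, blue, grey, orange, red, teal, white, yellow} must be used), so C = orange.
The 2 variables G and H are confined to {black, teal}, which locks those values in; drop them from A, B, D, E, F.
B has just one choice, so B = red. Strike red from D, F.
So F = white.

white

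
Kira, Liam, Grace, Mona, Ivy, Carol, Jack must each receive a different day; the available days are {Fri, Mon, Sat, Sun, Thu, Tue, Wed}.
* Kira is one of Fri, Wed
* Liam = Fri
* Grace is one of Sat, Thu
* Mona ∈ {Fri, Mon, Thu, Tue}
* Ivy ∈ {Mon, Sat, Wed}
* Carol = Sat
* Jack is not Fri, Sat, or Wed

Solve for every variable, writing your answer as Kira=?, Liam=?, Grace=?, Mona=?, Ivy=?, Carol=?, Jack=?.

Liam has just one choice, so Liam = Fri. Strike Fri from Kira, Mona.
Carol has just one choice, so Carol = Sat. Strike Sat from Grace, Ivy.
Kira must be Wed (only option left). Eliminate Wed elsewhere: Ivy.
Grace must be Thu (only option left). Eliminate Thu elsewhere: Mona, Jack.
Ivy's domain is down to {Mon}, so Ivy = Mon. Remove Mon from Mona, Jack.
Mona has just one choice, so Mona = Tue. So Jack can't be Tue.
That leaves Jack = Sun.

Kira=Wed, Liam=Fri, Grace=Thu, Mona=Tue, Ivy=Mon, Carol=Sat, Jack=Sun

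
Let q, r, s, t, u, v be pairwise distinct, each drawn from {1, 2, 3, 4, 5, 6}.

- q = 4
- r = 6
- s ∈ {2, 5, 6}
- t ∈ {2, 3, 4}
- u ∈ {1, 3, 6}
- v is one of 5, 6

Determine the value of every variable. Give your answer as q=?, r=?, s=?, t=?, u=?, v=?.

q=4, r=6, s=2, t=3, u=1, v=5

q has just one choice, so q = 4. Remove 4 from t.
r has just one choice, so r = 6. Strike 6 from s, u, v.
v has just one choice, so v = 5. Strike 5 from s.
s's domain is down to {2}, so s = 2. Remove 2 from t.
That leaves t = 3. So u can't be 3.
u has just one choice, so u = 1.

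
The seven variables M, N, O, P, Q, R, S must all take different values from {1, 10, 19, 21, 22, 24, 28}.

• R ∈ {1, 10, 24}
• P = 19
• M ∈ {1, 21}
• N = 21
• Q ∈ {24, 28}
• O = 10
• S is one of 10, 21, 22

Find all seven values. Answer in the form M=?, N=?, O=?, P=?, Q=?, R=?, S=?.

M=1, N=21, O=10, P=19, Q=28, R=24, S=22

N's domain is down to {21}, so N = 21. So M, S can't be 21.
That leaves O = 10. So R, S can't be 10.
P must be 19 (only option left).
S has just one choice, so S = 22.
M's domain is down to {1}, so M = 1. Strike 1 from R.
That leaves R = 24. Remove 24 from Q.
Q's domain is down to {28}, so Q = 28.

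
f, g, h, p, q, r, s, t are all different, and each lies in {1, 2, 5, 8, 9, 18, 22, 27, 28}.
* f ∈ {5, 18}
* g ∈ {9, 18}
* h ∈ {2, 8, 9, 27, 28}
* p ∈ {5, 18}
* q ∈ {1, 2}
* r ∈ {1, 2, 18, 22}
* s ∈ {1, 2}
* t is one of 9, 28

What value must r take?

22

The 2 variables f and p are confined to {5, 18}, which locks those values in; drop them from g, r.
g must be 9 (only option left). Strike 9 from h, t.
t has just one choice, so t = 28. Strike 28 from h.
q and s share exactly the 2 values {1, 2}; by pigeonhole those values go to them, so strike 1, 2 from h, r.
So r = 22.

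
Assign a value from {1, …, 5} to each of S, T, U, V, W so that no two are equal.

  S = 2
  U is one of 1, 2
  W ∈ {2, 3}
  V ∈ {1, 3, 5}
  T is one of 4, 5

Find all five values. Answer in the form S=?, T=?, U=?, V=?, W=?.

S=2, T=4, U=1, V=5, W=3

S's domain is down to {2}, so S = 2. So U, W can't be 2.
U's domain is down to {1}, so U = 1. So V can't be 1.
That leaves W = 3. Eliminate 3 elsewhere: V.
That leaves V = 5. Eliminate 5 elsewhere: T.
That leaves T = 4.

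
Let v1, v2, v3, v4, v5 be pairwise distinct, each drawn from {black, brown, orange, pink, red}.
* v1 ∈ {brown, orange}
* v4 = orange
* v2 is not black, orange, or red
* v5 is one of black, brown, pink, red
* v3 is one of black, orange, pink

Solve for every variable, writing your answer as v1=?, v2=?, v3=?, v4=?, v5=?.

v4 has just one choice, so v4 = orange. So v1, v3 can't be orange.
v1's domain is down to {brown}, so v1 = brown. Strike brown from v2, v5.
v2 has just one choice, so v2 = pink. So v3, v5 can't be pink.
v3 must be black (only option left). Eliminate black elsewhere: v5.
v5 has just one choice, so v5 = red.

v1=brown, v2=pink, v3=black, v4=orange, v5=red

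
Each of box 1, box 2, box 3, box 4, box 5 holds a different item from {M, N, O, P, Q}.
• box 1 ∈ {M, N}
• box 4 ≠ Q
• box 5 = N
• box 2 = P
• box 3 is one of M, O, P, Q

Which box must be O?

box 2's domain is down to {P}, so box 2 = P. Eliminate P elsewhere: box 3, box 4.
box 5 has just one choice, so box 5 = N. Eliminate N elsewhere: box 1, box 4.
box 1's domain is down to {M}, so box 1 = M. Strike M from box 3, box 4.
So O goes to box 4.

box 4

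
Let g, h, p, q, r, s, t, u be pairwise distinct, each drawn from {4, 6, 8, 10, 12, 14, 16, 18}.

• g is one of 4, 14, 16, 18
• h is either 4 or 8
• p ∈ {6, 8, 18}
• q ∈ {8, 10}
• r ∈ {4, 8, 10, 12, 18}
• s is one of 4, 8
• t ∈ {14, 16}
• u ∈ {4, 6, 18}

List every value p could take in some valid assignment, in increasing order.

The 8 variables together cover exactly {4, 6, 8, 10, 12, 14, 16, 18} — 8 values for 8 variables — and 12 appears only in r's list, so r = 12.
Among the 7 still-open variables, 10 fits only q (and all 7 values in {4, 6, 8, 10, 14, 16, 18} must be used), so q = 10.
h and s between them cover only {4, 8} — a naked pair. Remove those values from g, p, u.
The 2 variables p and u are confined to {6, 18}, which locks those values in; drop them from g.
No further eliminations apply; p can still be any of 6, 18.

6, 18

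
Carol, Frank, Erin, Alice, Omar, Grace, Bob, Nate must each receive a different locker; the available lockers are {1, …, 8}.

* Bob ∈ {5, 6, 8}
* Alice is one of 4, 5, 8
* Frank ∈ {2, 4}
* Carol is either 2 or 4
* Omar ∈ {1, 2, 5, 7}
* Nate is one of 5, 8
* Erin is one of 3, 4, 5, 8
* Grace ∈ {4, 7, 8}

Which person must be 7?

Grace

The 8 variables draw from only 8 values {1, 2, 3, 4, 5, 6, 7, 8}, so each is used; only Omar can be 1, hence Omar = 1.
Among the 7 still-open variables, 3 fits only Erin (and all 7 values in {2, 3, 4, 5, 6, 7, 8} must be used), so Erin = 3.
The 6 still-open variables together cover exactly {2, 4, 5, 6, 7, 8} — 6 values for 6 variables — and 6 appears only in Bob's list, so Bob = 6.
Among the 5 still-open variables, 7 fits only Grace (and all 5 values in {2, 4, 5, 7, 8} must be used), so Grace = 7.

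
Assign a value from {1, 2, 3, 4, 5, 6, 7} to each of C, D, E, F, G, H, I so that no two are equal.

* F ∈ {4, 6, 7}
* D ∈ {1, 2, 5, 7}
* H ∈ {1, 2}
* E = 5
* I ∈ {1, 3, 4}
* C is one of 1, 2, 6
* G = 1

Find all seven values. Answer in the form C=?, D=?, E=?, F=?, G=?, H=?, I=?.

E has just one choice, so E = 5. Remove 5 from D.
That leaves G = 1. So C, D, H, I can't be 1.
H must be 2 (only option left). Remove 2 from C, D.
That leaves C = 6. So F can't be 6.
D's domain is down to {7}, so D = 7. Eliminate 7 elsewhere: F.
That leaves F = 4. Eliminate 4 elsewhere: I.
I's domain is down to {3}, so I = 3.

C=6, D=7, E=5, F=4, G=1, H=2, I=3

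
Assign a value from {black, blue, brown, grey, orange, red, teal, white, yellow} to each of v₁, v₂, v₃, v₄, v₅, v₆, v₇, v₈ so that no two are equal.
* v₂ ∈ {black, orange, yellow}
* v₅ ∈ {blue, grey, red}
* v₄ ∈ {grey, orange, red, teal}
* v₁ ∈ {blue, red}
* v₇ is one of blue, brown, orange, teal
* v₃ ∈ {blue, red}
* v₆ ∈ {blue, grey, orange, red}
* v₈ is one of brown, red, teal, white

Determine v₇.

brown

v₁ and v₃ between them cover only {blue, red} — a naked pair. Remove those values from v₄, v₅, v₆, v₇, v₈.
That leaves v₅ = grey. So v₄, v₆ can't be grey.
That leaves v₆ = orange. Remove orange from v₂, v₄, v₇.
That leaves v₄ = teal. Remove teal from v₇, v₈.
So v₇ = brown.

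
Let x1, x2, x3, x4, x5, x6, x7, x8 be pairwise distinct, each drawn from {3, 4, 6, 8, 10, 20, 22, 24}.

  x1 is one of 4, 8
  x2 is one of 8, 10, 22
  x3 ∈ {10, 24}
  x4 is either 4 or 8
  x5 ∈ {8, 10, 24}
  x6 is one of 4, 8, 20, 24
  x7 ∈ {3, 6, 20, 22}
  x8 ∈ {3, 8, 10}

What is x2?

Among the 8 variables, 6 fits only x7 (and all 8 values in {3, 4, 6, 8, 10, 20, 22, 24} must be used), so x7 = 6.
The 7 still-open variables draw from only 7 values {3, 4, 8, 10, 20, 22, 24}, so each is used; only x8 can be 3, hence x8 = 3.
The 6 still-open variables draw from only 6 values {4, 8, 10, 20, 22, 24}, so each is used; only x6 can be 20, hence x6 = 20.
The 5 still-open variables draw from only 5 values {4, 8, 10, 22, 24}, so each is used; only x2 can be 22, hence x2 = 22.

22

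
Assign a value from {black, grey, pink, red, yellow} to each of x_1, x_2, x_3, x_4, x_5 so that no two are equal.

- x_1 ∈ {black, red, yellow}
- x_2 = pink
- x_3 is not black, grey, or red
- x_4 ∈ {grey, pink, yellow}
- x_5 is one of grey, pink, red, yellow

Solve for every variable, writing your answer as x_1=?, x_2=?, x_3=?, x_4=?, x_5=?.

x_1=black, x_2=pink, x_3=yellow, x_4=grey, x_5=red

x_2's domain is down to {pink}, so x_2 = pink. Strike pink from x_3, x_4, x_5.
That leaves x_3 = yellow. Eliminate yellow elsewhere: x_1, x_4, x_5.
That leaves x_4 = grey. Remove grey from x_5.
x_5 must be red (only option left). Remove red from x_1.
x_1 has just one choice, so x_1 = black.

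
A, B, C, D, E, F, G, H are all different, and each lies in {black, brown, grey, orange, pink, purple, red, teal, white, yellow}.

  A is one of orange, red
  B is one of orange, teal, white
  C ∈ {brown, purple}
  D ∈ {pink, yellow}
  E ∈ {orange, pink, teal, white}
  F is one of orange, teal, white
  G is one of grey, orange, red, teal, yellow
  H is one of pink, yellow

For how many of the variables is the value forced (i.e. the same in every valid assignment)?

The 2 variables D and H are confined to {pink, yellow}, which locks those values in; drop them from E, G.
B, E, F share exactly the 3 values {orange, teal, white}; by pigeonhole those values go to them, so strike orange, teal, white from A, G.
That leaves A = red. So G can't be red.
G must be grey (only option left).
Determined: A=red, G=grey. The other variables each still have more than one consistent value. That makes 2.

2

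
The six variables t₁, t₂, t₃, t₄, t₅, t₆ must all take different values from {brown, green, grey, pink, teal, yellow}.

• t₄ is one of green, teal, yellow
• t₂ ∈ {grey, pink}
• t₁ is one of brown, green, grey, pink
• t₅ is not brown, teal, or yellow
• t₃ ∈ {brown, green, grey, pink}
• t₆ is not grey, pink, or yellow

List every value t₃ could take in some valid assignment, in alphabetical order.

brown, green, grey, pink

The 6 variables together cover exactly {brown, green, grey, pink, teal, yellow} — 6 values for 6 variables — and yellow appears only in t₄'s list, so t₄ = yellow.
The 5 still-open variables draw from only 5 values {brown, green, grey, pink, teal}, so each is used; only t₆ can be teal, hence t₆ = teal.
No further eliminations apply; t₃ can still be any of brown, green, grey, pink.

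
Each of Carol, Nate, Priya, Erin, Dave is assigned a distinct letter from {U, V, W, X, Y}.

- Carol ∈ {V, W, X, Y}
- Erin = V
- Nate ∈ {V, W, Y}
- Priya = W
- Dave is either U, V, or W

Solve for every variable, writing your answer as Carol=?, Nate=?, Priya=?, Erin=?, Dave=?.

Carol=X, Nate=Y, Priya=W, Erin=V, Dave=U

Priya's domain is down to {W}, so Priya = W. Eliminate W elsewhere: Carol, Nate, Dave.
Erin has just one choice, so Erin = V. Eliminate V elsewhere: Carol, Nate, Dave.
Dave has just one choice, so Dave = U.
Nate must be Y (only option left). Eliminate Y elsewhere: Carol.
Carol has just one choice, so Carol = X.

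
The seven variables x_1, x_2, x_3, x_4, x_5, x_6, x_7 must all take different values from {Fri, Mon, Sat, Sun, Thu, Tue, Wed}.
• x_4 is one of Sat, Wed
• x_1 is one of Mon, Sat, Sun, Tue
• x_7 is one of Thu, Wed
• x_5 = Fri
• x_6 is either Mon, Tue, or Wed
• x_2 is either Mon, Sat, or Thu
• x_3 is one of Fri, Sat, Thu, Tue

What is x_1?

x_5's domain is down to {Fri}, so x_5 = Fri. Remove Fri from x_3.
The 6 still-open variables together cover exactly {Mon, Sat, Sun, Thu, Tue, Wed} — 6 values for 6 variables — and Sun appears only in x_1's list, so x_1 = Sun.

Sun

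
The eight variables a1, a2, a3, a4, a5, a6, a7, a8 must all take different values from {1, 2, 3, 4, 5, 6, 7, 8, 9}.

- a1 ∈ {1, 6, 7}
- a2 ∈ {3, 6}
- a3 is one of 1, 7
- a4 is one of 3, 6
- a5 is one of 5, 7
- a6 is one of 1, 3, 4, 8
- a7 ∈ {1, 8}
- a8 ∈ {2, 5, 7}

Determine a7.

8

The 8 variables together cover exactly {1, 2, 3, 4, 5, 6, 7, 8} — 8 values for 8 variables — and 2 appears only in a8's list, so a8 = 2.
Among the 7 still-open variables, 4 fits only a6 (and all 7 values in {1, 3, 4, 5, 6, 7, 8} must be used), so a6 = 4.
The 6 still-open variables draw from only 6 values {1, 3, 5, 6, 7, 8}, so each is used; only a5 can be 5, hence a5 = 5.
The 5 still-open variables together cover exactly {1, 3, 6, 7, 8} — 5 values for 5 variables — and 8 appears only in a7's list, so a7 = 8.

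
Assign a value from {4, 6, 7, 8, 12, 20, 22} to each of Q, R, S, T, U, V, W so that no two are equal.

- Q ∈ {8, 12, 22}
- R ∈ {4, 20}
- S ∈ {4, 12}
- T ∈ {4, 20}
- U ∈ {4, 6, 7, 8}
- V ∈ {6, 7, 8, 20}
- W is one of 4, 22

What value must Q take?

R and T share exactly the 2 values {4, 20}; by pigeonhole those values go to them, so strike 4, 20 from S, U, V, W.
S must be 12 (only option left). Eliminate 12 elsewhere: Q.
W's domain is down to {22}, so W = 22. Strike 22 from Q.
So Q = 8.

8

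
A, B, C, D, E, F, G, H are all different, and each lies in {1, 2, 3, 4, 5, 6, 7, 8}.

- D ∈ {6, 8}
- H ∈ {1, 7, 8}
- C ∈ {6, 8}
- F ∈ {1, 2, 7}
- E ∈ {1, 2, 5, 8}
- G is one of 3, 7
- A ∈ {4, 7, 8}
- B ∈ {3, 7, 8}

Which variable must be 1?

Among the 8 variables, 4 fits only A (and all 8 values in {1, 2, 3, 4, 5, 6, 7, 8} must be used), so A = 4.
The 7 still-open variables draw from only 7 values {1, 2, 3, 5, 6, 7, 8}, so each is used; only E can be 5, hence E = 5.
Among the 6 still-open variables, 2 fits only F (and all 6 values in {1, 2, 3, 6, 7, 8} must be used), so F = 2.
The 5 still-open variables together cover exactly {1, 3, 6, 7, 8} — 5 values for 5 variables — and 1 appears only in H's list, so H = 1.

H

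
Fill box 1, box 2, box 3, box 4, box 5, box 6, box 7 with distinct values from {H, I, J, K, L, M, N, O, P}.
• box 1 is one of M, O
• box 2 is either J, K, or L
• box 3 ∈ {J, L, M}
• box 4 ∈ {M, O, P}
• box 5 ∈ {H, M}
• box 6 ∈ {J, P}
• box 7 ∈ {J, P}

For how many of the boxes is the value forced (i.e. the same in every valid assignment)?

The 7 variables together cover exactly {H, J, K, L, M, O, P} — 7 values for 7 variables — and H appears only in box 5's list, so box 5 = H.
The 6 still-open variables draw from only 6 values {J, K, L, M, O, P}, so each is used; only box 2 can be K, hence box 2 = K.
The 5 still-open variables together cover exactly {J, L, M, O, P} — 5 values for 5 variables — and L appears only in box 3's list, so box 3 = L.
box 6 and box 7 share exactly the 2 values {J, P}; by pigeonhole those values go to them, so strike J, P from box 4.
Determined: box 2=K, box 3=L, box 5=H. The other boxes each still have more than one consistent value. That makes 3.

3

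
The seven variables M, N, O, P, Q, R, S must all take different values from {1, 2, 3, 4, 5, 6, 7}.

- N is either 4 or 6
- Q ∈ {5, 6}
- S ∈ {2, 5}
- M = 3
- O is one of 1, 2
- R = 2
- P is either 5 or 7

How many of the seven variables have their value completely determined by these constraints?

M must be 3 (only option left).
R has just one choice, so R = 2. Strike 2 from O, S.
S has just one choice, so S = 5. So P, Q can't be 5.
O must be 1 (only option left).
P must be 7 (only option left).
Q must be 6 (only option left). Strike 6 from N.
N's domain is down to {4}, so N = 4.
Every variable is fixed: M=3, N=4, O=1, P=7, Q=6, R=2, S=5. That makes 7.

7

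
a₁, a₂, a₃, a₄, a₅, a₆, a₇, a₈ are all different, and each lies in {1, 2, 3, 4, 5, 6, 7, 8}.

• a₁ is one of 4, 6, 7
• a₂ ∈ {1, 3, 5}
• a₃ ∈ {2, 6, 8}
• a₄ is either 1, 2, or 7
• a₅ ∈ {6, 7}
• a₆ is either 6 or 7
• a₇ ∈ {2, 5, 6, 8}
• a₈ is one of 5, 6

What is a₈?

The 8 variables draw from only 8 values {1, 2, 3, 4, 5, 6, 7, 8}, so each is used; only a₂ can be 3, hence a₂ = 3.
The 7 still-open variables together cover exactly {1, 2, 4, 5, 6, 7, 8} — 7 values for 7 variables — and 1 appears only in a₄'s list, so a₄ = 1.
The 6 still-open variables together cover exactly {2, 4, 5, 6, 7, 8} — 6 values for 6 variables — and 4 appears only in a₁'s list, so a₁ = 4.
The 2 variables a₅ and a₆ are confined to {6, 7}, which locks those values in; drop them from a₃, a₇, a₈.
So a₈ = 5.

5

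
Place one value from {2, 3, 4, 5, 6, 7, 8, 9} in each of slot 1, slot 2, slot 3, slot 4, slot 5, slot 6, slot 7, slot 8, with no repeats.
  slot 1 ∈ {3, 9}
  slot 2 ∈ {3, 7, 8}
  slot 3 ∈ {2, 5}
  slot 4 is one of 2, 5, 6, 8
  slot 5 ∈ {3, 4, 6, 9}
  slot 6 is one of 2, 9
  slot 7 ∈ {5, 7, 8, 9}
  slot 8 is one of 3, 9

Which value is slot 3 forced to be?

5

The 8 variables together cover exactly {2, 3, 4, 5, 6, 7, 8, 9} — 8 values for 8 variables — and 4 appears only in slot 5's list, so slot 5 = 4.
The 7 still-open variables draw from only 7 values {2, 3, 5, 6, 7, 8, 9}, so each is used; only slot 4 can be 6, hence slot 4 = 6.
slot 1 and slot 8 share exactly the 2 values {3, 9}; by pigeonhole those values go to them, so strike 3, 9 from slot 2, slot 6, slot 7.
That leaves slot 6 = 2. Eliminate 2 elsewhere: slot 3.
So slot 3 = 5.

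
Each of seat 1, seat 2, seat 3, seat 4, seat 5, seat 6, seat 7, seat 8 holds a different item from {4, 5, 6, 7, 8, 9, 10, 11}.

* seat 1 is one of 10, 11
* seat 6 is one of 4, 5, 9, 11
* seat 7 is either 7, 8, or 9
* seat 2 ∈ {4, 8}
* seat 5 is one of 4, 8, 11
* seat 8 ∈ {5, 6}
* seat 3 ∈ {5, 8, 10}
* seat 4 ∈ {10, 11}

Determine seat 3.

The 8 variables draw from only 8 values {4, 5, 6, 7, 8, 9, 10, 11}, so each is used; only seat 8 can be 6, hence seat 8 = 6.
Among the 7 still-open variables, 7 fits only seat 7 (and all 7 values in {4, 5, 7, 8, 9, 10, 11} must be used), so seat 7 = 7.
Among the 6 still-open variables, 9 fits only seat 6 (and all 6 values in {4, 5, 8, 9, 10, 11} must be used), so seat 6 = 9.
Among the 5 still-open variables, 5 fits only seat 3 (and all 5 values in {4, 5, 8, 10, 11} must be used), so seat 3 = 5.

5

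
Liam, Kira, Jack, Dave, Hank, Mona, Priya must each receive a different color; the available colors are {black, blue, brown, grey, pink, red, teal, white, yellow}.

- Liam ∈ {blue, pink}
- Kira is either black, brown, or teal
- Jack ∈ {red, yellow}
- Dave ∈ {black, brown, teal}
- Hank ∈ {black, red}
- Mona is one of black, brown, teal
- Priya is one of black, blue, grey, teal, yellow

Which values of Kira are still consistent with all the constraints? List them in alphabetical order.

black, brown, teal

Kira, Dave, Mona share exactly the 3 values {black, brown, teal}; by pigeonhole those values go to them, so strike black, brown, teal from Hank, Priya.
Hank must be red (only option left). So Jack can't be red.
Jack has just one choice, so Jack = yellow. Eliminate yellow elsewhere: Priya.
No further eliminations apply; Kira can still be any of black, brown, teal.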